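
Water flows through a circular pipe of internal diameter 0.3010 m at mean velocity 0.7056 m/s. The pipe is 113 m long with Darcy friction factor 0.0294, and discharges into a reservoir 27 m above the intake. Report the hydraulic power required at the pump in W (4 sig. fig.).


Approach: apply continuity + Darcy-Weisbach + hydraulic power, Q = A*v; hf = f*(L/D)*(v^2/(2g)); H = static + hf; P = rho*g*Q*H.
Step 1 — flow rate (continuity, Q = A*v):
  A = pi*(0.3010/2)^2 = 0.0711579 m^2
  Q = 0.0711579 * 0.7056 = 0.0502090 m^3/s
Step 2 — friction head loss (Darcy-Weisbach):
  hf = 0.0294 * (113/0.3010) * (0.7056^2 / (2*9.81))
  hf = 0.280077 m
Step 3 — total head: H = 27 + 0.280077 = 27.2801 m
Step 4 — hydraulic power (P = rho*g*Q*H):
  P = 1000 * 9.81 * 0.0502090 * 27.2801 = 13440 W
Therefore the hydraulic power required at the pump = 13440 W.


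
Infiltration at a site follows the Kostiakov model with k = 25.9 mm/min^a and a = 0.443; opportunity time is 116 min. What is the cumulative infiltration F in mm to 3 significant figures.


Approach: apply the Kostiakov infiltration equation, F = k*t^a.
F = 25.9 * 116^0.443 = 213 mm
Therefore the cumulative infiltration F = 213 mm.


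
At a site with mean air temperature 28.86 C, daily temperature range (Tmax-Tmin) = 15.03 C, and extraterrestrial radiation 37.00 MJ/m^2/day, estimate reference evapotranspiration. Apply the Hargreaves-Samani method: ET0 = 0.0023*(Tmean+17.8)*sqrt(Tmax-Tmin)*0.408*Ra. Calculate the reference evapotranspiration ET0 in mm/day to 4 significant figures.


ET0 = 0.0023*(28.86+17.8)*sqrt(15.03)*0.408*37.00 = 6.281 mm/day
Therefore the reference evapotranspiration ET0 = 6.281 mm/day.


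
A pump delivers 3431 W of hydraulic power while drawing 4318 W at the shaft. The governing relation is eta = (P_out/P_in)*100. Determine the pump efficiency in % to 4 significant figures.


eta = (3431 / 4318) * 100 = 79.46 %
Therefore the pump efficiency = 79.46 %.


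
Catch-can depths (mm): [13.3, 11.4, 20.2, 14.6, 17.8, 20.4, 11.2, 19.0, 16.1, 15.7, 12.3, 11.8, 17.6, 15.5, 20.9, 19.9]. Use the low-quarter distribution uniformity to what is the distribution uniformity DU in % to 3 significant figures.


Approach: apply the low-quarter distribution uniformity, DU = (mean of lowest quarter of readings / overall mean)*100.
sorted lowest 4 of 16: [11.2, 11.4, 11.8, 12.3] -> mean = 11.675 mm
overall mean = 16.106 mm
DU = (11.675/16.106)*100 = 72.5 %
Therefore the distribution uniformity DU = 72.5 %.


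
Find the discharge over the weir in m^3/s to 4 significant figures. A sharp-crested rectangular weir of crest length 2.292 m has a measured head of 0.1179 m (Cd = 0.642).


Approach: apply the rectangular weir equation, Q = (2/3)*Cd*L*sqrt(2g)*H^1.5.
Q = (2/3)*0.642*2.292*sqrt(2*9.81)*0.1179^1.5 = 0.1759 m^3/s
Therefore the discharge over the weir = 0.1759 m^3/s.


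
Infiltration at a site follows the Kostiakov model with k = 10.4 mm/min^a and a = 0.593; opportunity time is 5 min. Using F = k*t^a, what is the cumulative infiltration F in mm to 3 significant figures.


F = 10.4 * 5^0.593 = 27.0 mm
Therefore the cumulative infiltration F = 27.0 mm.


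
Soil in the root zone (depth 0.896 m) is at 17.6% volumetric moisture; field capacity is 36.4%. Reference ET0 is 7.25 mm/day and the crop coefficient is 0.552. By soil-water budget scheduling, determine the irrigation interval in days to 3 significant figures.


Approach: apply soil-water budget scheduling, SMD = (FC-theta)/100*depth*1000; ETc = ET0*Kc; interval = SMD/ETc.
Step 1 — soil moisture deficit:
  SMD = (36.4 - 17.6)/100 * 0.896 * 1000 = 168.45 mm
Step 2 — daily crop ET (ETc = ET0*Kc):
  ETc = 7.25 * 0.552 = 4.0020 mm/day
Step 3 — irrigation interval (SMD/ETc):
  interval = 168.45 / 4.0020 = 42.1 days
Therefore the irrigation interval = 42.1 days.


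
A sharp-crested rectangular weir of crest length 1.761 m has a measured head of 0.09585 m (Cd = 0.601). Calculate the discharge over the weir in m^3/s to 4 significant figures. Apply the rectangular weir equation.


Approach: apply the rectangular weir equation, Q = (2/3)*Cd*L*sqrt(2g)*H^1.5.
Q = (2/3)*0.601*1.761*sqrt(2*9.81)*0.09585^1.5 = 0.09274 m^3/s
Therefore the discharge over the weir = 0.09274 m^3/s.


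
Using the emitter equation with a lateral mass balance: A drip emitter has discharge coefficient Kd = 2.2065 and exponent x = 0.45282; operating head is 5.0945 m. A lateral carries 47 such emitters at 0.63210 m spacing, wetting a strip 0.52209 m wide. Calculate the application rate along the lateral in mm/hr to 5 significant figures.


Approach: apply the emitter equation with a lateral mass balance, q = Kd*h^x; Q = n*q; rate = Q/(n*spacing*width).
Step 1 — single emitter flow (q = Kd*h^x):
  q = 2.2065 * 5.0945^0.45282 = 4.612046 L/hr
Step 2 — total lateral flow: Q = 47 * 4.612046 = 216.7662 L/hr
Step 3 — wetted area: A = 47 * 0.63210 * 0.52209 = 15.51062 m^2
Step 4 — application rate: Q/A = 216.7662/15.51062 = 13.975 mm/hr
Therefore the application rate along the lateral = 13.975 mm/hr.


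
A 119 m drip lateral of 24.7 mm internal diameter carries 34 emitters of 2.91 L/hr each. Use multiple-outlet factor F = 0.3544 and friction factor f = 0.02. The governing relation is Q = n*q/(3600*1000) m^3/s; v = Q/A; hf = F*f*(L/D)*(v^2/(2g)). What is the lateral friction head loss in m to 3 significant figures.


Q = 34*2.91/(3600*1000) = 2.7483e-05 m^3/s
A = pi*(24.7e-3/2)^2 = 4.7916e-04 m^2, so v = Q/A = 0.057357 m/s
hf = 0.3544*0.02*(119/0.0247)*(0.057357^2/(2*9.81)) = 0.00573 m
Therefore the lateral friction head loss = 0.00573 m.


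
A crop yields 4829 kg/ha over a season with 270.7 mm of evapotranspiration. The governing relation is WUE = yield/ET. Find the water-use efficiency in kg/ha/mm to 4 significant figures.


WUE = 4829 / 270.7 = 17.84 kg/ha/mm
Therefore the water-use efficiency = 17.84 kg/ha/mm.


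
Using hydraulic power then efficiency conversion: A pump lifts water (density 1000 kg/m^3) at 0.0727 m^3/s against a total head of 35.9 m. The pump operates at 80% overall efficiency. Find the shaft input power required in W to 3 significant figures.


Approach: apply hydraulic power then efficiency conversion, P = rho*g*Q*H; P_in = P/eta.
Step 1 — hydraulic power (P = rho*g*Q*H):
  P = 1000 * 9.81 * 0.0727 * 35.9 = 25603 W
Step 2 — input power: P_in = P/eta = 25603 / 0.8 = 32000 W
Therefore the shaft input power required = 32000 W.


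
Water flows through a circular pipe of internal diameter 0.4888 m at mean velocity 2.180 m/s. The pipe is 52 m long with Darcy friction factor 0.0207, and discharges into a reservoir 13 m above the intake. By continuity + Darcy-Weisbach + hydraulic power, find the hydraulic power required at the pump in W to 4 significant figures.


Approach: apply continuity + Darcy-Weisbach + hydraulic power, Q = A*v; hf = f*(L/D)*(v^2/(2g)); H = static + hf; P = rho*g*Q*H.
Step 1 — flow rate (continuity, Q = A*v):
  A = pi*(0.4888/2)^2 = 0.187652 m^2
  Q = 0.187652 * 2.180 = 0.409080 m^3/s
Step 2 — friction head loss (Darcy-Weisbach):
  hf = 0.0207 * (52/0.4888) * (2.180^2 / (2*9.81))
  hf = 0.533404 m
Step 3 — total head: H = 13 + 0.533404 = 13.5334 m
Step 4 — hydraulic power (P = rho*g*Q*H):
  P = 1000 * 9.81 * 0.409080 * 13.5334 = 54310 W
Therefore the hydraulic power required at the pump = 54310 W.


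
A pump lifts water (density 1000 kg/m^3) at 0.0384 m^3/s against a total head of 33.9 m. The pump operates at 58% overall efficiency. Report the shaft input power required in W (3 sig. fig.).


Approach: apply hydraulic power then efficiency conversion, P = rho*g*Q*H; P_in = P/eta.
Step 1 — hydraulic power (P = rho*g*Q*H):
  P = 1000 * 9.81 * 0.0384 * 33.9 = 12770 W
Step 2 — input power: P_in = P/eta = 12770 / 0.58 = 22000 W
Therefore the shaft input power required = 22000 W.


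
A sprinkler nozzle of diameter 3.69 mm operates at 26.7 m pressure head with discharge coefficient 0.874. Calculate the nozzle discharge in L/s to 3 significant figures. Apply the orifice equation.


Approach: apply the orifice equation, Q = Cd*A*sqrt(2*g*h), A = pi*(d/2)^2.
A = pi*(3.69e-3/2)^2 = 1.0694e-05 m^2
Q = 0.874 * 1.0694e-05 * sqrt(2*9.81*26.7) * 1000 = 0.214 L/s
Therefore the nozzle discharge = 0.214 L/s.


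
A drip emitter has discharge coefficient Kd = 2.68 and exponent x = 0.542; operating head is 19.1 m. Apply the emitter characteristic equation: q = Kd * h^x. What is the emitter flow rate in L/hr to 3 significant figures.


q = 2.68 * 19.1^0.542 = 13.3 L/hr
Therefore the emitter flow rate = 13.3 L/hr.


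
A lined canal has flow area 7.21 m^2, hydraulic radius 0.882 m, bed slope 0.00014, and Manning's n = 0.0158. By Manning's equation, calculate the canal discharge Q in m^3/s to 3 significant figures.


Approach: apply Manning's equation, Q = (1/n)*A*R^(2/3)*S^(1/2).
Q = (1/0.0158) * 7.21 * 0.882^(2/3) * 0.00014^(1/2) = 4.97 m^3/s
Therefore the canal discharge Q = 4.97 m^3/s.


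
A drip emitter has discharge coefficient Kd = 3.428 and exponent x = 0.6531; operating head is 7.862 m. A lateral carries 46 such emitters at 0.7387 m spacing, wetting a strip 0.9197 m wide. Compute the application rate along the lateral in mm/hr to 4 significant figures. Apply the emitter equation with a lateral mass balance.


Approach: apply the emitter equation with a lateral mass balance, q = Kd*h^x; Q = n*q; rate = Q/(n*spacing*width).
Step 1 — single emitter flow (q = Kd*h^x):
  q = 3.428 * 7.862^0.6531 = 13.1799 L/hr
Step 2 — total lateral flow: Q = 46 * 13.1799 = 606.277 L/hr
Step 3 — wetted area: A = 46 * 0.7387 * 0.9197 = 31.2516 m^2
Step 4 — application rate: Q/A = 606.277/31.2516 = 19.40 mm/hr
Therefore the application rate along the lateral = 19.40 mm/hr.


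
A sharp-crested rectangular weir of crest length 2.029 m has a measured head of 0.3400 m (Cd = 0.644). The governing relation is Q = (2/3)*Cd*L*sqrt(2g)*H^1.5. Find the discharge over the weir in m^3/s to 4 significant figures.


Q = (2/3)*0.644*2.029*sqrt(2*9.81)*0.3400^1.5 = 0.7650 m^3/s
Therefore the discharge over the weir = 0.7650 m^3/s.


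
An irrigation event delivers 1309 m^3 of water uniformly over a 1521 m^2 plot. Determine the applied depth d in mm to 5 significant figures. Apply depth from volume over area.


Approach: apply depth from volume over area, d = (V/A)*1000.
d = (1309 / 1521) * 1000 = 860.62 mm
Therefore the applied depth d = 860.62 mm.


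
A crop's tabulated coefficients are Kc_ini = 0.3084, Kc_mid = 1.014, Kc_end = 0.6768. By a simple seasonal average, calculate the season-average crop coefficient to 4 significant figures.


Approach: apply a simple seasonal average, Kc_avg = (Kc_ini + Kc_mid + Kc_end)/3.
Kc_avg = (0.3084 + 1.014 + 0.6768)/3 = 0.6664
Therefore the season-average crop coefficient = 0.6664.


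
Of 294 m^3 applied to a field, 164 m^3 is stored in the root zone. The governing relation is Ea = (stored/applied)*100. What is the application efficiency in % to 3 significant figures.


Ea = (164/294)*100 = 55.8 %
Therefore the application efficiency = 55.8 %.


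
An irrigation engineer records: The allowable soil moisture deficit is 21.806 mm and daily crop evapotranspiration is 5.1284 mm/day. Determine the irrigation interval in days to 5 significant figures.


Approach: apply the irrigation interval relation, interval = SMD / ETc.
interval = 21.806 / 5.1284 = 4.2520 days
Therefore the irrigation interval = 4.2520 days.


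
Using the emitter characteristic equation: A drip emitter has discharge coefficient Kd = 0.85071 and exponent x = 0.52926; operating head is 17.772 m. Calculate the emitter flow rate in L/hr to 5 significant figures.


Approach: apply the emitter characteristic equation, q = Kd * h^x.
q = 0.85071 * 17.772^0.52926 = 3.9014 L/hr
Therefore the emitter flow rate = 3.9014 L/hr.


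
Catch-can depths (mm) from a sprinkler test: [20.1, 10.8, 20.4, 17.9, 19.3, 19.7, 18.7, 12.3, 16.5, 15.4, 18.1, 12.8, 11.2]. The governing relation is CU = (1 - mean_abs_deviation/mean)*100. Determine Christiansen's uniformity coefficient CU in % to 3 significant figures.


mean = 16.400 mm
mean |d_i - mean| = 3.0000 mm
CU = (1 - 3.0000/16.400)*100 = 81.7 %
Therefore Christiansen's uniformity coefficient CU = 81.7 %.


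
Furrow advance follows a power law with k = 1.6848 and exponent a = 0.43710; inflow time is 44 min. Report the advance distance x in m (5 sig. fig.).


Approach: apply the power-law advance function, x = k*t^a.
x = 1.6848 * 44^0.43710 = 8.8085 m
Therefore the advance distance x = 8.8085 m.


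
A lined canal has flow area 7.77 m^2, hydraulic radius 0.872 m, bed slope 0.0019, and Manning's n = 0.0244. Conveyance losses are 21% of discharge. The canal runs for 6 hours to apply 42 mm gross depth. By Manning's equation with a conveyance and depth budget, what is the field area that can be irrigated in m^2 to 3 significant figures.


Approach: apply Manning's equation with a conveyance and depth budget, Q = (1/n)*A*R^(2/3)*S^(1/2); Q_field = Q*(1-loss); Area = Q_field*t/(d/1000).
Step 1 — canal discharge (Manning's equation):
  Q = (1/0.0244) * 7.77 * 0.872^(2/3) * 0.0019^(1/2) = 12.669 m^3/s
Step 2 — delivered flow: Q_field = 12.669*(1 - 21/100) = 10.009 m^3/s
Step 3 — volume delivered: V = 10.009 * 6*3600 = 216190 m^3
Step 4 — area served: A = V / (depth/1000) = 216190 / 0.042 = 5150000 m^2
Therefore the field area that can be irrigated = 5150000 m^2.


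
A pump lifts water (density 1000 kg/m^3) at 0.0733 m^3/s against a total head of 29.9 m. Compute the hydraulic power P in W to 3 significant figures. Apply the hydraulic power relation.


Approach: apply the hydraulic power relation, P = rho*g*Q*H.
P = 1000 * 9.81 * 0.0733 * 29.9 = 21500 W
Therefore the hydraulic power P = 21500 W.


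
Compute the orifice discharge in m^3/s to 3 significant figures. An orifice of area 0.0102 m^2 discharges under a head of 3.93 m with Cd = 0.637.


Approach: apply the orifice equation, Q = Cd*A*sqrt(2*g*h).
Q = 0.637 * 0.0102 * sqrt(2*9.81*3.93) = 0.0571 m^3/s
Therefore the orifice discharge = 0.0571 m^3/s.


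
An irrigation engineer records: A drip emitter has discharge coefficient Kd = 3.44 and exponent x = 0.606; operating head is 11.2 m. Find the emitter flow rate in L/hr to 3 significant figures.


Approach: apply the emitter characteristic equation, q = Kd * h^x.
q = 3.44 * 11.2^0.606 = 14.9 L/hr
Therefore the emitter flow rate = 14.9 L/hr.


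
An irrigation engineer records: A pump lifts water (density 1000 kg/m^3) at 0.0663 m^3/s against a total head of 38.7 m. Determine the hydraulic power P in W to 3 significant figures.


Approach: apply the hydraulic power relation, P = rho*g*Q*H.
P = 1000 * 9.81 * 0.0663 * 38.7 = 25200 W
Therefore the hydraulic power P = 25200 W.


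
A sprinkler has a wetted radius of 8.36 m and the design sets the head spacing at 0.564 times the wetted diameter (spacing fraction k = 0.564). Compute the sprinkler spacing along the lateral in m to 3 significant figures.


Approach: apply the sprinkler spacing rule (spacing as a fraction of wetted diameter), S = k*(2*R).
S = 0.564 * (2 * 8.36) = 9.43 m
Therefore the sprinkler spacing along the lateral = 9.43 m.


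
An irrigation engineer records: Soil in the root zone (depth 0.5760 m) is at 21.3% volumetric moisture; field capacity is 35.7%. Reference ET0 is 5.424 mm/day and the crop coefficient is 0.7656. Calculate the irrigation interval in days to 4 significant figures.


Approach: apply soil-water budget scheduling, SMD = (FC-theta)/100*depth*1000; ETc = ET0*Kc; interval = SMD/ETc.
Step 1 — soil moisture deficit:
  SMD = (35.7 - 21.3)/100 * 0.5760 * 1000 = 82.9440 mm
Step 2 — daily crop ET (ETc = ET0*Kc):
  ETc = 5.424 * 0.7656 = 4.15261 mm/day
Step 3 — irrigation interval (SMD/ETc):
  interval = 82.9440 / 4.15261 = 19.97 days
Therefore the irrigation interval = 19.97 days.


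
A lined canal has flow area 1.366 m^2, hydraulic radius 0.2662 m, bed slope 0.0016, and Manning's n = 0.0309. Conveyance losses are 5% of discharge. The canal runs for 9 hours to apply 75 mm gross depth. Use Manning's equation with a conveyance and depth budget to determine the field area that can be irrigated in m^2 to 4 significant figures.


Approach: apply Manning's equation with a conveyance and depth budget, Q = (1/n)*A*R^(2/3)*S^(1/2); Q_field = Q*(1-loss); Area = Q_field*t/(d/1000).
Step 1 — canal discharge (Manning's equation):
  Q = (1/0.0309) * 1.366 * 0.2662^(2/3) * 0.0016^(1/2) = 0.731741 m^3/s
Step 2 — delivered flow: Q_field = 0.731741*(1 - 5/100) = 0.695154 m^3/s
Step 3 — volume delivered: V = 0.695154 * 9*3600 = 22523.0 m^3
Step 4 — area served: A = V / (depth/1000) = 22523.0 / 0.075 = 300300 m^2
Therefore the field area that can be irrigated = 300300 m^2.


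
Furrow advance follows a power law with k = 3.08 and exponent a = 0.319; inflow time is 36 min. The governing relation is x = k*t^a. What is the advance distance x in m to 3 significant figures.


x = 3.08 * 36^0.319 = 9.66 m
Therefore the advance distance x = 9.66 m.


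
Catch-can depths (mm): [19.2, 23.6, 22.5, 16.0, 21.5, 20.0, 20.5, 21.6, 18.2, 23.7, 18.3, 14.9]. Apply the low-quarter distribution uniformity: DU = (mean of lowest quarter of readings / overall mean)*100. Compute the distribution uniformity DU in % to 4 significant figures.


sorted lowest 3 of 12: [14.9, 16.0, 18.2] -> mean = 16.3667 mm
overall mean = 20.0000 mm
DU = (16.3667/20.0000)*100 = 81.83 %
Therefore the distribution uniformity DU = 81.83 %.


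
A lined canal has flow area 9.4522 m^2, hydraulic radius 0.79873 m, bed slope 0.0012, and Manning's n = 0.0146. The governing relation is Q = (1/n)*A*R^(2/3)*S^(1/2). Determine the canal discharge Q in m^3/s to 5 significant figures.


Q = (1/0.0146) * 9.4522 * 0.79873^(2/3) * 0.0012^(1/2) = 19.307 m^3/s
Therefore the canal discharge Q = 19.307 m^3/s.


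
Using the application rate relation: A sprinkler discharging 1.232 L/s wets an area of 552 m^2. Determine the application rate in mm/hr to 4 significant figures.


Approach: apply the application rate relation, rate = (Q/A)*3600.
rate = (1.232 / 552) * 3600 = 8.035 mm/hr
Therefore the application rate = 8.035 mm/hr.


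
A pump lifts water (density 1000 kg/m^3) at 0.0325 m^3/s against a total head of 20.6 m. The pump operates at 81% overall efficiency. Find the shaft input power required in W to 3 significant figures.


Approach: apply hydraulic power then efficiency conversion, P = rho*g*Q*H; P_in = P/eta.
Step 1 — hydraulic power (P = rho*g*Q*H):
  P = 1000 * 9.81 * 0.0325 * 20.6 = 6567.8 W
Step 2 — input power: P_in = P/eta = 6567.8 / 0.81 = 8110 W
Therefore the shaft input power required = 8110 W.


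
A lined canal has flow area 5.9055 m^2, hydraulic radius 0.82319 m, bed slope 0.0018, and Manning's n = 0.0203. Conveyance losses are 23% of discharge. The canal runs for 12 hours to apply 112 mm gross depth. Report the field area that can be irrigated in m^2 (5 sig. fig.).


Approach: apply Manning's equation with a conveyance and depth budget, Q = (1/n)*A*R^(2/3)*S^(1/2); Q_field = Q*(1-loss); Area = Q_field*t/(d/1000).
Step 1 — canal discharge (Manning's equation):
  Q = (1/0.0203) * 5.9055 * 0.82319^(2/3) * 0.0018^(1/2) = 10.84086 m^3/s
Step 2 — delivered flow: Q_field = 10.84086*(1 - 23/100) = 8.347460 m^3/s
Step 3 — volume delivered: V = 8.347460 * 12*3600 = 360610.3 m^3
Step 4 — area served: A = V / (depth/1000) = 360610.3 / 0.112 = 3219700 m^2
Therefore the field area that can be irrigated = 3219700 m^2.


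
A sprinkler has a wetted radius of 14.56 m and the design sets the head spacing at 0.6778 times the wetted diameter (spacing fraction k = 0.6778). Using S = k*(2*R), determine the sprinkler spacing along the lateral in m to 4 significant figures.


S = 0.6778 * (2 * 14.56) = 19.74 m
Therefore the sprinkler spacing along the lateral = 19.74 m.


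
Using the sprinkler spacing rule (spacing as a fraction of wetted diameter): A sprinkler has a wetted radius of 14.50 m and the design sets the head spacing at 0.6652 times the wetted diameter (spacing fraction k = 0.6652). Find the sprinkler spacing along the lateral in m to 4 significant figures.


Approach: apply the sprinkler spacing rule (spacing as a fraction of wetted diameter), S = k*(2*R).
S = 0.6652 * (2 * 14.50) = 19.29 m
Therefore the sprinkler spacing along the lateral = 19.29 m.


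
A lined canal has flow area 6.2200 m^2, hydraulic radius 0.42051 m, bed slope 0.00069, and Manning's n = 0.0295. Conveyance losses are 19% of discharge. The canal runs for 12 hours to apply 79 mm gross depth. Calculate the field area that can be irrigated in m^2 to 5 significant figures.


Approach: apply Manning's equation with a conveyance and depth budget, Q = (1/n)*A*R^(2/3)*S^(1/2); Q_field = Q*(1-loss); Area = Q_field*t/(d/1000).
Step 1 — canal discharge (Manning's equation):
  Q = (1/0.0295) * 6.2200 * 0.42051^(2/3) * 0.00069^(1/2) = 3.108688 m^3/s
Step 2 — delivered flow: Q_field = 3.108688*(1 - 19/100) = 2.518037 m^3/s
Step 3 — volume delivered: V = 2.518037 * 12*3600 = 108779.2 m^3
Step 4 — area served: A = V / (depth/1000) = 108779.2 / 0.079 = 1377000 m^2
Therefore the field area that can be irrigated = 1377000 m^2.


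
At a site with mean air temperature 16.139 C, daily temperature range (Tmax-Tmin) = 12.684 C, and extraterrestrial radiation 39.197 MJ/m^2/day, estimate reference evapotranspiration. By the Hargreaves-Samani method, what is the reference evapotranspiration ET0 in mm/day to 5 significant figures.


Approach: apply the Hargreaves-Samani method, ET0 = 0.0023*(Tmean+17.8)*sqrt(Tmax-Tmin)*0.408*Ra.
ET0 = 0.0023*(16.139+17.8)*sqrt(12.684)*0.408*39.197 = 4.4460 mm/day
Therefore the reference evapotranspiration ET0 = 4.4460 mm/day.


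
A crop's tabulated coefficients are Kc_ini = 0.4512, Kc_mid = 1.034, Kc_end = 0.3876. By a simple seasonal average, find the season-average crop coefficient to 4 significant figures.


Approach: apply a simple seasonal average, Kc_avg = (Kc_ini + Kc_mid + Kc_end)/3.
Kc_avg = (0.4512 + 1.034 + 0.3876)/3 = 0.6243
Therefore the season-average crop coefficient = 0.6243.


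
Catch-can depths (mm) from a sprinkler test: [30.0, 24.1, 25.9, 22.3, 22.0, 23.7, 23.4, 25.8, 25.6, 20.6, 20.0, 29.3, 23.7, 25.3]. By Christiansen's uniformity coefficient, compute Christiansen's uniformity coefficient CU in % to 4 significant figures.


Approach: apply Christiansen's uniformity coefficient, CU = (1 - mean_abs_deviation/mean)*100.
mean = 24.4071 mm
mean |d_i - mean| = 2.20816 mm
CU = (1 - 2.20816/24.4071)*100 = 90.95 %
Therefore Christiansen's uniformity coefficient CU = 90.95 %.


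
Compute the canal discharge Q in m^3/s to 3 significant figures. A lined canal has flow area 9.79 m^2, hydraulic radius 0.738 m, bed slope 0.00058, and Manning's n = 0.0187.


Approach: apply Manning's equation, Q = (1/n)*A*R^(2/3)*S^(1/2).
Q = (1/0.0187) * 9.79 * 0.738^(2/3) * 0.00058^(1/2) = 10.3 m^3/s
Therefore the canal discharge Q = 10.3 m^3/s.


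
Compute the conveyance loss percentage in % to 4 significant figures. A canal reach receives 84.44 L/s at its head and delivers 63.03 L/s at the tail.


Approach: apply the conveyance loss ratio, loss% = ((Q_head - Q_tail)/Q_head)*100.
loss = ((84.44 - 63.03)/84.44)*100 = 25.36 %
Therefore the conveyance loss percentage = 25.36 %.


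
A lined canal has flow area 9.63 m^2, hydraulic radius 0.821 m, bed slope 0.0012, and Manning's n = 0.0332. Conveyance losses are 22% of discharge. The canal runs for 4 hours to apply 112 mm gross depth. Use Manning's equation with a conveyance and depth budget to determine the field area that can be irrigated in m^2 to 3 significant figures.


Approach: apply Manning's equation with a conveyance and depth budget, Q = (1/n)*A*R^(2/3)*S^(1/2); Q_field = Q*(1-loss); Area = Q_field*t/(d/1000).
Step 1 — canal discharge (Manning's equation):
  Q = (1/0.0332) * 9.63 * 0.821^(2/3) * 0.0012^(1/2) = 8.8100 m^3/s
Step 2 — delivered flow: Q_field = 8.8100*(1 - 22/100) = 6.8718 m^3/s
Step 3 — volume delivered: V = 6.8718 * 4*3600 = 98954 m^3
Step 4 — area served: A = V / (depth/1000) = 98954 / 0.112 = 884000 m^2
Therefore the field area that can be irrigated = 884000 m^2.


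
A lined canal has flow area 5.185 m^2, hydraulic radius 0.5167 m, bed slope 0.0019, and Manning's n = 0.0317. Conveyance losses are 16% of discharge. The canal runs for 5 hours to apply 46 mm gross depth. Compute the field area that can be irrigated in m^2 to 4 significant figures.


Approach: apply Manning's equation with a conveyance and depth budget, Q = (1/n)*A*R^(2/3)*S^(1/2); Q_field = Q*(1-loss); Area = Q_field*t/(d/1000).
Step 1 — canal discharge (Manning's equation):
  Q = (1/0.0317) * 5.185 * 0.5167^(2/3) * 0.0019^(1/2) = 4.59084 m^3/s
Step 2 — delivered flow: Q_field = 4.59084*(1 - 16/100) = 3.85630 m^3/s
Step 3 — volume delivered: V = 3.85630 * 5*3600 = 69413.5 m^3
Step 4 — area served: A = V / (depth/1000) = 69413.5 / 0.046 = 1509000 m^2
Therefore the field area that can be irrigated = 1509000 m^2.


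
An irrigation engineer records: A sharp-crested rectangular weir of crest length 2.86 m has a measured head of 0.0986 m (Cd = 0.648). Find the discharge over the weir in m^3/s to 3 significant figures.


Approach: apply the rectangular weir equation, Q = (2/3)*Cd*L*sqrt(2g)*H^1.5.
Q = (2/3)*0.648*2.86*sqrt(2*9.81)*0.0986^1.5 = 0.169 m^3/s
Therefore the discharge over the weir = 0.169 m^3/s.


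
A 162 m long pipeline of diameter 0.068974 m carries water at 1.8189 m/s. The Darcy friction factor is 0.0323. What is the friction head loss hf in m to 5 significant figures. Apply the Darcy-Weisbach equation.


Approach: apply the Darcy-Weisbach equation, hf = f*(L/D)*(v^2/(2g)).
hf = 0.0323 * (162/0.068974) * (1.8189^2 / (2*9.81))
hf = 12.792 m
Therefore the friction head loss hf = 12.792 m.


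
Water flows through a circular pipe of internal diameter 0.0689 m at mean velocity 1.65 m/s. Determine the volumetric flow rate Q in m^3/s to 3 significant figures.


Approach: apply the continuity equation for pipe flow, Q = A * v with A = pi*(D/2)^2.
A = pi*(0.0689/2)^2 = 0.0037285 m^2
Q = 0.0037285 * 1.65 = 0.00615 m^3/s
Therefore the volumetric flow rate Q = 0.00615 m^3/s.


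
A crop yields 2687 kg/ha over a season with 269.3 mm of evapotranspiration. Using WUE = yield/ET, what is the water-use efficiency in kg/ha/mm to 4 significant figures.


WUE = 2687 / 269.3 = 9.978 kg/ha/mm
Therefore the water-use efficiency = 9.978 kg/ha/mm.


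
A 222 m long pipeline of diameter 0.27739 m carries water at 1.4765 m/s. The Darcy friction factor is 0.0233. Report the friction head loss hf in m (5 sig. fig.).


Approach: apply the Darcy-Weisbach equation, hf = f*(L/D)*(v^2/(2g)).
hf = 0.0233 * (222/0.27739) * (1.4765^2 / (2*9.81))
hf = 2.0720 m
Therefore the friction head loss hf = 2.0720 m.


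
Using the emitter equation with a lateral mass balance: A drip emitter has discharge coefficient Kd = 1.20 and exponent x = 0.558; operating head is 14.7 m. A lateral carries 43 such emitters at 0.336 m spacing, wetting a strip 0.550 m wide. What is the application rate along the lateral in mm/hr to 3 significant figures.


Approach: apply the emitter equation with a lateral mass balance, q = Kd*h^x; Q = n*q; rate = Q/(n*spacing*width).
Step 1 — single emitter flow (q = Kd*h^x):
  q = 1.20 * 14.7^0.558 = 5.3771 L/hr
Step 2 — total lateral flow: Q = 43 * 5.3771 = 231.21 L/hr
Step 3 — wetted area: A = 43 * 0.336 * 0.550 = 7.9464 m^2
Step 4 — application rate: Q/A = 231.21/7.9464 = 29.1 mm/hr
Therefore the application rate along the lateral = 29.1 mm/hr.


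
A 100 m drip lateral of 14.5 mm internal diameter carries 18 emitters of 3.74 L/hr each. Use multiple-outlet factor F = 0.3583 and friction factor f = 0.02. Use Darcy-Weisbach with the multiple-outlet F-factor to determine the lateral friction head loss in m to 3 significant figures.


Approach: apply Darcy-Weisbach with the multiple-outlet F-factor, Q = n*q/(3600*1000) m^3/s; v = Q/A; hf = F*f*(L/D)*(v^2/(2g)).
Q = 18*3.74/(3600*1000) = 1.8700e-05 m^3/s
A = pi*(14.5e-3/2)^2 = 1.6513e-04 m^2, so v = Q/A = 0.11324 m/s
hf = 0.3583*0.02*(100/0.0145)*(0.11324^2/(2*9.81)) = 0.0323 m
Therefore the lateral friction head loss = 0.0323 m.


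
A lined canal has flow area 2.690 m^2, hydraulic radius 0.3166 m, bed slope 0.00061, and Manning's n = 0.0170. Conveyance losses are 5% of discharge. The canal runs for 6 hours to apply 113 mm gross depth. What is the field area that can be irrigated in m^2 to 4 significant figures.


Approach: apply Manning's equation with a conveyance and depth budget, Q = (1/n)*A*R^(2/3)*S^(1/2); Q_field = Q*(1-loss); Area = Q_field*t/(d/1000).
Step 1 — canal discharge (Manning's equation):
  Q = (1/0.0170) * 2.690 * 0.3166^(2/3) * 0.00061^(1/2) = 1.81541 m^3/s
Step 2 — delivered flow: Q_field = 1.81541*(1 - 5/100) = 1.72464 m^3/s
Step 3 — volume delivered: V = 1.72464 * 6*3600 = 37252.3 m^3
Step 4 — area served: A = V / (depth/1000) = 37252.3 / 0.113 = 329700 m^2
Therefore the field area that can be irrigated = 329700 m^2.


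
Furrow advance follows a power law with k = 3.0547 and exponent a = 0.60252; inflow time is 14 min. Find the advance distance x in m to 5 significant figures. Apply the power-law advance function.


Approach: apply the power-law advance function, x = k*t^a.
x = 3.0547 * 14^0.60252 = 14.981 m
Therefore the advance distance x = 14.981 m.


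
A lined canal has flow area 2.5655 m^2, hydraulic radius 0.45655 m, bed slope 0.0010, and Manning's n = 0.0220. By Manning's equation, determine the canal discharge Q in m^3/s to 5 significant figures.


Approach: apply Manning's equation, Q = (1/n)*A*R^(2/3)*S^(1/2).
Q = (1/0.0220) * 2.5655 * 0.45655^(2/3) * 0.0010^(1/2) = 2.1865 m^3/s
Therefore the canal discharge Q = 2.1865 m^3/s.


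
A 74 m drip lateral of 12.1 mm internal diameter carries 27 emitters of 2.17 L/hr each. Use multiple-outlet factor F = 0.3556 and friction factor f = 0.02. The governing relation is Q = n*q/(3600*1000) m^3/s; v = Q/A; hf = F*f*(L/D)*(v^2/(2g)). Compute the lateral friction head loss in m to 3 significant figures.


Q = 27*2.17/(3600*1000) = 1.6275e-05 m^3/s
A = pi*(12.1e-3/2)^2 = 1.1499e-04 m^2, so v = Q/A = 0.14153 m/s
hf = 0.3556*0.02*(74/0.0121)*(0.14153^2/(2*9.81)) = 0.0444 m
Therefore the lateral friction head loss = 0.0444 m.


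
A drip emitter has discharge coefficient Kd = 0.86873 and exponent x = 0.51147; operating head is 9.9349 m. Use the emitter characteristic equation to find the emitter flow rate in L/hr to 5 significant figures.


Approach: apply the emitter characteristic equation, q = Kd * h^x.
q = 0.86873 * 9.9349^0.51147 = 2.8113 L/hr
Therefore the emitter flow rate = 2.8113 L/hr.


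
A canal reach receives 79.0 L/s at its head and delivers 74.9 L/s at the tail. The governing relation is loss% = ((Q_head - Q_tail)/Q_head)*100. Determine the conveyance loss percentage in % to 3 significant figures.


loss = ((79.0 - 74.9)/79.0)*100 = 5.19 %
Therefore the conveyance loss percentage = 5.19 %.


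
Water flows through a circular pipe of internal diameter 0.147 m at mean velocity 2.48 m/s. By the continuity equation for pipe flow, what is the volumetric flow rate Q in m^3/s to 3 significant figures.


Approach: apply the continuity equation for pipe flow, Q = A * v with A = pi*(D/2)^2.
A = pi*(0.147/2)^2 = 0.016972 m^2
Q = 0.016972 * 2.48 = 0.0421 m^3/s
Therefore the volumetric flow rate Q = 0.0421 m^3/s.


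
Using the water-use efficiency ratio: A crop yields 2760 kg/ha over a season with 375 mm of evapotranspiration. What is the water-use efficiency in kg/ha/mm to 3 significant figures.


Approach: apply the water-use efficiency ratio, WUE = yield/ET.
WUE = 2760 / 375 = 7.36 kg/ha/mm
Therefore the water-use efficiency = 7.36 kg/ha/mm.


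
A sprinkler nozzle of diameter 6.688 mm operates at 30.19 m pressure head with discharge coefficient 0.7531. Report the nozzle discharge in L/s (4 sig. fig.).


Approach: apply the orifice equation, Q = Cd*A*sqrt(2*g*h), A = pi*(d/2)^2.
A = pi*(6.688e-3/2)^2 = 3.51303e-05 m^2
Q = 0.7531 * 3.51303e-05 * sqrt(2*9.81*30.19) * 1000 = 0.6439 L/s
Therefore the nozzle discharge = 0.6439 L/s.


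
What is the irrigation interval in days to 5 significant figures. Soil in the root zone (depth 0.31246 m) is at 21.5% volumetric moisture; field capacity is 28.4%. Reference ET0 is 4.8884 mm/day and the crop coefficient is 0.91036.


Approach: apply soil-water budget scheduling, SMD = (FC-theta)/100*depth*1000; ETc = ET0*Kc; interval = SMD/ETc.
Step 1 — soil moisture deficit:
  SMD = (28.4 - 21.5)/100 * 0.31246 * 1000 = 21.55974 mm
Step 2 — daily crop ET (ETc = ET0*Kc):
  ETc = 4.8884 * 0.91036 = 4.450204 mm/day
Step 3 — irrigation interval (SMD/ETc):
  interval = 21.55974 / 4.450204 = 4.8447 days
Therefore the irrigation interval = 4.8447 days.


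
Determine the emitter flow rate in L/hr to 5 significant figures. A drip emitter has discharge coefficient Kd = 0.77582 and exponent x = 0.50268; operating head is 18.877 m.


Approach: apply the emitter characteristic equation, q = Kd * h^x.
q = 0.77582 * 18.877^0.50268 = 3.3974 L/hr
Therefore the emitter flow rate = 3.3974 L/hr.


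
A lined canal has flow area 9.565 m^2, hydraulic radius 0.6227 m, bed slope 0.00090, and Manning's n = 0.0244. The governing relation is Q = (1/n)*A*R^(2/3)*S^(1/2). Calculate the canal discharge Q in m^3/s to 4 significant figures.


Q = (1/0.0244) * 9.565 * 0.6227^(2/3) * 0.00090^(1/2) = 8.576 m^3/s
Therefore the canal discharge Q = 8.576 m^3/s.


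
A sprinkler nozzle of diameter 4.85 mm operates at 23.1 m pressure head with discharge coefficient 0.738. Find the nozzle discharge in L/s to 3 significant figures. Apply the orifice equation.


Approach: apply the orifice equation, Q = Cd*A*sqrt(2*g*h), A = pi*(d/2)^2.
A = pi*(4.85e-3/2)^2 = 1.8475e-05 m^2
Q = 0.738 * 1.8475e-05 * sqrt(2*9.81*23.1) * 1000 = 0.290 L/s
Therefore the nozzle discharge = 0.290 L/s.


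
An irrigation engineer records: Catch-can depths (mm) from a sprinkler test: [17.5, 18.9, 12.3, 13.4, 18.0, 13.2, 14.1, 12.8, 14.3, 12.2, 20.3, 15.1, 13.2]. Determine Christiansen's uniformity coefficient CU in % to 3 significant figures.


Approach: apply Christiansen's uniformity coefficient, CU = (1 - mean_abs_deviation/mean)*100.
mean = 15.023 mm
mean |d_i - mean| = 2.2592 mm
CU = (1 - 2.2592/15.023)*100 = 85.0 %
Therefore Christiansen's uniformity coefficient CU = 85.0 %.


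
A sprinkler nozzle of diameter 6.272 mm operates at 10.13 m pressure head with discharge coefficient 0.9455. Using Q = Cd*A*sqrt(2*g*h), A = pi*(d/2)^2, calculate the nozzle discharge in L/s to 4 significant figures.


A = pi*(6.272e-3/2)^2 = 3.08960e-05 m^2
Q = 0.9455 * 3.08960e-05 * sqrt(2*9.81*10.13) * 1000 = 0.4118 L/s
Therefore the nozzle discharge = 0.4118 L/s.


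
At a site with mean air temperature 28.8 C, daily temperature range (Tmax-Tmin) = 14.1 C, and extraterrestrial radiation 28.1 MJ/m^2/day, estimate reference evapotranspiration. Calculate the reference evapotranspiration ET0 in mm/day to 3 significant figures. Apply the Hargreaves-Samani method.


Approach: apply the Hargreaves-Samani method, ET0 = 0.0023*(Tmean+17.8)*sqrt(Tmax-Tmin)*0.408*Ra.
ET0 = 0.0023*(28.8+17.8)*sqrt(14.1)*0.408*28.1 = 4.61 mm/day
Therefore the reference evapotranspiration ET0 = 4.61 mm/day.


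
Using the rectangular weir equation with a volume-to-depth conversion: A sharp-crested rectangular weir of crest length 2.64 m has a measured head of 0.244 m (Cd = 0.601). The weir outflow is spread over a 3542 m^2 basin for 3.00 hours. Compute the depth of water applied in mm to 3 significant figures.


Approach: apply the rectangular weir equation with a volume-to-depth conversion, Q = (2/3)*Cd*L*sqrt(2g)*H^1.5; d = Q*t/A * 1000.
Step 1 — weir discharge:
  Q = (2/3)*0.601*2.64*sqrt(2*9.81)*0.244^1.5 = 0.56470 m^3/s
Step 2 — volume: V = 0.56470 * 3.00*3600 = 6098.8 m^3
Step 3 — depth: d = V/A * 1000 = 6098.8/3542 * 1000 = 1720 mm
Therefore the depth of water applied = 1720 mm.


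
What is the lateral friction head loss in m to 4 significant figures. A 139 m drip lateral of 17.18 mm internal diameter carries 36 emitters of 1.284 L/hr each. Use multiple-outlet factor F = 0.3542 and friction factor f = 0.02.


Approach: apply Darcy-Weisbach with the multiple-outlet F-factor, Q = n*q/(3600*1000) m^3/s; v = Q/A; hf = F*f*(L/D)*(v^2/(2g)).
Q = 36*1.284/(3600*1000) = 1.28400e-05 m^3/s
A = pi*(17.18e-3/2)^2 = 2.31812e-04 m^2, so v = Q/A = 0.0553897 m/s
hf = 0.3542*0.02*(139/0.01718)*(0.0553897^2/(2*9.81)) = 0.008962 m
Therefore the lateral friction head loss = 0.008962 m.


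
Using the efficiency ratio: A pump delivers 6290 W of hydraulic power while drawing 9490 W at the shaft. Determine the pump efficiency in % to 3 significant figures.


Approach: apply the efficiency ratio, eta = (P_out/P_in)*100.
eta = (6290 / 9490) * 100 = 66.3 %
Therefore the pump efficiency = 66.3 %.


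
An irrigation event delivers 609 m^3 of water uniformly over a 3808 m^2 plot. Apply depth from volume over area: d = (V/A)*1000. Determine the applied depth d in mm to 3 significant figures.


d = (609 / 3808) * 1000 = 160 mm
Therefore the applied depth d = 160 mm.


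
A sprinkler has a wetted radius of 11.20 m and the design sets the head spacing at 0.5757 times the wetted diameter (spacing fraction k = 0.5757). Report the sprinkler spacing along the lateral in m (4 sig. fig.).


Approach: apply the sprinkler spacing rule (spacing as a fraction of wetted diameter), S = k*(2*R).
S = 0.5757 * (2 * 11.20) = 12.90 m
Therefore the sprinkler spacing along the lateral = 12.90 m.


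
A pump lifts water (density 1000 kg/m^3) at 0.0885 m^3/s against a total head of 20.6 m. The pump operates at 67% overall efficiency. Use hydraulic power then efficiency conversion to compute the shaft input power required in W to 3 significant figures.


Approach: apply hydraulic power then efficiency conversion, P = rho*g*Q*H; P_in = P/eta.
Step 1 — hydraulic power (P = rho*g*Q*H):
  P = 1000 * 9.81 * 0.0885 * 20.6 = 17885 W
Step 2 — input power: P_in = P/eta = 17885 / 0.67 = 26700 W
Therefore the shaft input power required = 26700 W.


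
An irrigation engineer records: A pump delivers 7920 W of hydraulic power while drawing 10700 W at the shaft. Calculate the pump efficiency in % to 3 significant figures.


Approach: apply the efficiency ratio, eta = (P_out/P_in)*100.
eta = (7920 / 10700) * 100 = 74.0 %
Therefore the pump efficiency = 74.0 %.


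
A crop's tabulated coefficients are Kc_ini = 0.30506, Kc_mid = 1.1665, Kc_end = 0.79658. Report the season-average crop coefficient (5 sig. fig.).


Approach: apply a simple seasonal average, Kc_avg = (Kc_ini + Kc_mid + Kc_end)/3.
Kc_avg = (0.30506 + 1.1665 + 0.79658)/3 = 0.75605
Therefore the season-average crop coefficient = 0.75605.


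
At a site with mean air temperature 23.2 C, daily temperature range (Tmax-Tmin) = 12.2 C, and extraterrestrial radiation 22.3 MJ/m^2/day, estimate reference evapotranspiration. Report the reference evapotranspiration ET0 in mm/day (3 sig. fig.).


Approach: apply the Hargreaves-Samani method, ET0 = 0.0023*(Tmean+17.8)*sqrt(Tmax-Tmin)*0.408*Ra.
ET0 = 0.0023*(23.2+17.8)*sqrt(12.2)*0.408*22.3 = 3.00 mm/day
Therefore the reference evapotranspiration ET0 = 3.00 mm/day.


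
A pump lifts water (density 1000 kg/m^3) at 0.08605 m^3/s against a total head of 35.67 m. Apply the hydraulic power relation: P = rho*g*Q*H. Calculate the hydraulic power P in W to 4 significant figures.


P = 1000 * 9.81 * 0.08605 * 35.67 = 30110 W
Therefore the hydraulic power P = 30110 W.


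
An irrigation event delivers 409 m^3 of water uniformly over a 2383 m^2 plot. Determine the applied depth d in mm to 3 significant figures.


Approach: apply depth from volume over area, d = (V/A)*1000.
d = (409 / 2383) * 1000 = 172 mm
Therefore the applied depth d = 172 mm.
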